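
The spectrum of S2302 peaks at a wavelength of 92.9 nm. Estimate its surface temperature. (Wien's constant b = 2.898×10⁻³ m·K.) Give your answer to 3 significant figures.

T = b/λ_max = 2.898×10⁻³ / (92.9×10⁻⁹) = 3.119×10^4 K.

3.12×10^4 K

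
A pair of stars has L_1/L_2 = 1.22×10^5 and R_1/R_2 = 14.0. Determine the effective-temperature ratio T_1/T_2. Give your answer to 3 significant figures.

L ∝ R²T⁴ gives T ∝ (L/R²)^(1/4), so
T_1/T_2 = (1.22×10^5 / 14.0²)^(1/4) = (622.4)^(1/4) = 4.995.

4.99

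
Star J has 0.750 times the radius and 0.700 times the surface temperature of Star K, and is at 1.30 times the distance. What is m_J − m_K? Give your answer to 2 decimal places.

2.74

L_J/L_K = (0.750)²(0.700)⁴ = 0.1351.
F_J/F_K = (L_J/L_K)/(d_J/d_K)² = 0.1351/1.690 = 0.07991.
m_J − m_K = −2.5 log₁₀(0.07991) = 2.74.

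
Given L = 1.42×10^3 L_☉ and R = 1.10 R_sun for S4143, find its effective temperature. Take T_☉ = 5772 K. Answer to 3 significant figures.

3.38×10^4 K

T/T_☉ = (L/L_☉)^(1/4) / (R/R_☉)^(1/2)
T = 5772 × (1.42×10^3)^(1/4) / √(1.10) = 5772 × 6.139 / 1.049 = 3.378×10^4 K.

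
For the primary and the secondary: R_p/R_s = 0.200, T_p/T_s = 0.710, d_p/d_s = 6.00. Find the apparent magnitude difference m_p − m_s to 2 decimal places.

L_p/L_s = (0.200)²(0.710)⁴ = 0.01016.
F_p/F_s = (L_p/L_s)/(d_p/d_s)² = 0.01016/36.00 = 2.824×10^-4.
m_p − m_s = −2.5 log₁₀(2.824×10^-4) = 8.87.

8.87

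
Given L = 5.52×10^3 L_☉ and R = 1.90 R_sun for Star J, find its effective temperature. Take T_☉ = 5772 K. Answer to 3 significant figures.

3.61×10^4 K

T/T_☉ = (L/L_☉)^(1/4) / (R/R_☉)^(1/2)
T = 5772 × (5.52×10^3)^(1/4) / √(1.90) = 5772 × 8.620 / 1.378 = 3.609×10^4 K.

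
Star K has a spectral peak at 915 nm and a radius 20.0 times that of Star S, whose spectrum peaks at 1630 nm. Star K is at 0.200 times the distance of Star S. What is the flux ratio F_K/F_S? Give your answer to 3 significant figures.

Wien's law: T_K/T_S = λ_S/λ_K = 1630/915 = 1.781.
L_K/L_S = (R_K/R_S)²(T_K/T_S)⁴ = (20.0)²(1.781)⁴ = 4028.
F_K/F_S = (L_K/L_S)/(d_K/d_S)² = 4028/(0.200)² = 1.007×10^5.

1.01×10^5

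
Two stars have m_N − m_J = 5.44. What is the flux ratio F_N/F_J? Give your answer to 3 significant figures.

0.00667

F_N/F_J = 10^(−(m_N − m_J)/2.5) = 10^(-5.44/2.5) = 10^-2.176 = 0.006668.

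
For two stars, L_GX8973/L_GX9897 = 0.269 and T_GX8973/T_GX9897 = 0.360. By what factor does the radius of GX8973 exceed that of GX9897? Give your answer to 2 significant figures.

L ∝ R²T⁴ gives R ∝ √L / T², so
R_GX8973/R_GX9897 = √(0.269) / (0.360)² = 0.5187 / 0.1296 = 4.002.

4.0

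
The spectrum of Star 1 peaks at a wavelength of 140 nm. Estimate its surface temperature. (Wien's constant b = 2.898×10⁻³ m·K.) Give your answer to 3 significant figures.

2.07×10^4 K

T = b/λ_max = 2.898×10⁻³ / (140×10⁻⁹) = 2.070×10^4 K.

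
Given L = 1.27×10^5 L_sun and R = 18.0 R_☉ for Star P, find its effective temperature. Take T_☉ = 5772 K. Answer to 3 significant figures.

T/T_☉ = (L/L_☉)^(1/4) / (R/R_☉)^(1/2)
T = 5772 × (1.27×10^5)^(1/4) / √(18.0) = 5772 × 18.88 / 4.243 = 2.568×10^4 K.

2.57×10^4 K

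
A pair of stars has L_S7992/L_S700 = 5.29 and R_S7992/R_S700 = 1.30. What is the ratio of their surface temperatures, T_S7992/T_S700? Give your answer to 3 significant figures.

1.33

L ∝ R²T⁴ gives T ∝ (L/R²)^(1/4), so
T_S7992/T_S700 = (5.29 / 1.30²)^(1/4) = (3.130)^(1/4) = 1.330.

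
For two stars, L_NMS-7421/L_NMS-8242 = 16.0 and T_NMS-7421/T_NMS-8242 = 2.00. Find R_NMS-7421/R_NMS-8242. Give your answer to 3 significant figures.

L ∝ R²T⁴ gives R ∝ √L / T², so
R_NMS-7421/R_NMS-8242 = √(16.0) / (2.00)² = 4.000 / 4.000 = 1.000.

1.00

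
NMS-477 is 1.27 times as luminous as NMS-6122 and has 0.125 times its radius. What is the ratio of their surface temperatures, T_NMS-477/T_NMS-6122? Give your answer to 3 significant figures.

L ∝ R²T⁴ gives T ∝ (L/R²)^(1/4), so
T_NMS-477/T_NMS-6122 = (1.27 / 0.125²)^(1/4) = (81.28)^(1/4) = 3.003.

3.00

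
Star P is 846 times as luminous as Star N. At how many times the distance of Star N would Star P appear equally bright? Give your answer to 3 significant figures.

29.1

Equal flux requires L_P/d_P² = L_N/d_N², so d_P/d_N = √(L_P/L_N)
= √(846) = 29.09.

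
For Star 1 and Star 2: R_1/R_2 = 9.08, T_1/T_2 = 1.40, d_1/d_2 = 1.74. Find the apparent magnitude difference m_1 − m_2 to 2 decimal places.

L_1/L_2 = (9.08)²(1.40)⁴ = 316.7.
F_1/F_2 = (L_1/L_2)/(d_1/d_2)² = 316.7/3.028 = 104.6.
m_1 − m_2 = −2.5 log₁₀(104.6) = -5.05.

-5.05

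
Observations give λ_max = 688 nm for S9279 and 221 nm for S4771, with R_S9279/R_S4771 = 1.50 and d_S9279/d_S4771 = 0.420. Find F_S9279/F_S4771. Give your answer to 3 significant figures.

0.136

Wien's law: T_S9279/T_S4771 = λ_S4771/λ_S9279 = 221/688 = 0.3212.
L_S9279/L_S4771 = (R_S9279/R_S4771)²(T_S9279/T_S4771)⁴ = (1.50)²(0.3212)⁴ = 0.02396.
F_S9279/F_S4771 = (L_S9279/L_S4771)/(d_S9279/d_S4771)² = 0.02396/(0.420)² = 0.1358.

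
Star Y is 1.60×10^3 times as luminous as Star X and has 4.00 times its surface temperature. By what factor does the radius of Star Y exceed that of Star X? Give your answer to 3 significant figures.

L ∝ R²T⁴ gives R ∝ √L / T², so
R_Y/R_X = √(1.60×10^3) / (4.00)² = 40.00 / 16.00 = 2.500.

2.50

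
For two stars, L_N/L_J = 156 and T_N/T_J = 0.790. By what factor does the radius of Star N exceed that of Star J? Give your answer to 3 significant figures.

20.0

L ∝ R²T⁴ gives R ∝ √L / T², so
R_N/R_J = √(156) / (0.790)² = 12.49 / 0.6241 = 20.01.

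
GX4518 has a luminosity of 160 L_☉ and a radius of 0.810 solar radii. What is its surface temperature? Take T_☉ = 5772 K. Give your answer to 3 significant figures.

2.28×10^4 K

T/T_☉ = (L/L_☉)^(1/4) / (R/R_☉)^(1/2)
T = 5772 × (160)^(1/4) / √(0.810) = 5772 × 3.557 / 0.9000 = 2.281×10^4 K.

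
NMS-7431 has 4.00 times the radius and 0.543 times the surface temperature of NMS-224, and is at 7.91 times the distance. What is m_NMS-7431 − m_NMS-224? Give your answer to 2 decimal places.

4.13

L_NMS-7431/L_NMS-224 = (4.00)²(0.543)⁴ = 1.391.
F_NMS-7431/F_NMS-224 = (L_NMS-7431/L_NMS-224)/(d_NMS-7431/d_NMS-224)² = 1.391/62.57 = 0.02223.
m_NMS-7431 − m_NMS-224 = −2.5 log₁₀(0.02223) = 4.13.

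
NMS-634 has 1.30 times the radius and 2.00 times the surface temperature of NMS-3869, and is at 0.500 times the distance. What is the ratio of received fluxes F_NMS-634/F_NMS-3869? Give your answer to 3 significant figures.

108

L_NMS-634/L_NMS-3869 = (R_NMS-634/R_NMS-3869)²(T_NMS-634/T_NMS-3869)⁴ = (1.30)² × (2.00)⁴ = 27.04.
F_NMS-634/F_NMS-3869 = (L_NMS-634/L_NMS-3869)/(d_NMS-634/d_NMS-3869)² = 27.04 / (0.500)² = 108.2.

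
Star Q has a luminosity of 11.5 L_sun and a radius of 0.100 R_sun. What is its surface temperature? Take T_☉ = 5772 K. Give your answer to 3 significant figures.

3.36×10^4 K

T/T_☉ = (L/L_☉)^(1/4) / (R/R_☉)^(1/2)
T = 5772 × (11.5)^(1/4) / √(0.100) = 5772 × 1.842 / 0.3162 = 3.361×10^4 K.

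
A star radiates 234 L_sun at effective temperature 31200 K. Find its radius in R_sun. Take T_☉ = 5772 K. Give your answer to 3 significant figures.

0.524 R_sun

R/R_☉ = √(L/L_☉) / (T/T_☉)² = √(234) / (5.405)²
       = 15.30 / 29.22 = 0.5235.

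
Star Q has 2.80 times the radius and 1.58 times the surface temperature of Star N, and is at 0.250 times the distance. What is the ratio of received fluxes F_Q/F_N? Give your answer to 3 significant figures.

L_Q/L_N = (R_Q/R_N)²(T_Q/T_N)⁴ = (2.80)² × (1.58)⁴ = 48.86.
F_Q/F_N = (L_Q/L_N)/(d_Q/d_N)² = 48.86 / (0.250)² = 781.7.

782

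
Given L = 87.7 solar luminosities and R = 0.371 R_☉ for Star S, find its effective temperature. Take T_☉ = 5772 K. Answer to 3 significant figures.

T/T_☉ = (L/L_☉)^(1/4) / (R/R_☉)^(1/2)
T = 5772 × (87.7)^(1/4) / √(0.371) = 5772 × 3.060 / 0.6091 = 2.900×10^4 K.

2.90×10^4 K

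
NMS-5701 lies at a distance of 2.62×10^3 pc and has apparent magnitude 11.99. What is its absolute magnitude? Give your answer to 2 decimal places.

M = m − 5 log₁₀(d/10 pc) = 11.99 − 5 log₁₀(2.62×10^3/10)
  = 11.99 − 5 × 2.418 = 11.99 − 12.09 = -0.10.

-0.10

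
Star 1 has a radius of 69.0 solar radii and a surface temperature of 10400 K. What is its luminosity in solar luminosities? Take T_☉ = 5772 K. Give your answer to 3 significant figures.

L/L_☉ = (R/R_☉)² (T/T_☉)⁴ = (69.0)² × (10400/5772)⁴
       = 4761 × (1.802)⁴ = 4761 × 10.54 = 5.018×10^4.

5.02×10^4 solar luminosities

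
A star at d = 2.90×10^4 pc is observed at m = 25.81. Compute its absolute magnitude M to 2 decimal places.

8.50

M = m − 5 log₁₀(d/10 pc) = 25.81 − 5 log₁₀(2.90×10^4/10)
  = 25.81 − 5 × 3.462 = 25.81 − 17.31 = 8.50.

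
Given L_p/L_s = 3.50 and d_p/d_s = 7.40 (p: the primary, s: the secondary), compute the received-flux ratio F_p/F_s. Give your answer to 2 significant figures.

0.064

F = L/(4πd²), so F_p/F_s = (L_p/L_s) / (d_p/d_s)²
= 3.50 / (7.40)² = 3.50 / 54.76 = 0.06392.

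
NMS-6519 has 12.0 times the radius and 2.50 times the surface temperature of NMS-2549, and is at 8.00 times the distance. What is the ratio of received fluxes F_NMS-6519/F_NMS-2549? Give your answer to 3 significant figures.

L_NMS-6519/L_NMS-2549 = (R_NMS-6519/R_NMS-2549)²(T_NMS-6519/T_NMS-2549)⁴ = (12.0)² × (2.50)⁴ = 5625.
F_NMS-6519/F_NMS-2549 = (L_NMS-6519/L_NMS-2549)/(d_NMS-6519/d_NMS-2549)² = 5625 / (8.00)² = 87.89.

87.9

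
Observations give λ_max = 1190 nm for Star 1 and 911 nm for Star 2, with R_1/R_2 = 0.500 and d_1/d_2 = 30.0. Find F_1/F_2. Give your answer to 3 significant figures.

Wien's law: T_1/T_2 = λ_2/λ_1 = 911/1190 = 0.7655.
L_1/L_2 = (R_1/R_2)²(T_1/T_2)⁴ = (0.500)²(0.7655)⁴ = 0.08587.
F_1/F_2 = (L_1/L_2)/(d_1/d_2)² = 0.08587/(30.0)² = 9.541×10^-5.

9.54×10^-5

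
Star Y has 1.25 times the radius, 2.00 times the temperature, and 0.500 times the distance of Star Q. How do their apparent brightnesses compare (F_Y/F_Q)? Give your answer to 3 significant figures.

100

L_Y/L_Q = (R_Y/R_Q)²(T_Y/T_Q)⁴ = (1.25)² × (2.00)⁴ = 25.00.
F_Y/F_Q = (L_Y/L_Q)/(d_Y/d_Q)² = 25.00 / (0.500)² = 100.0.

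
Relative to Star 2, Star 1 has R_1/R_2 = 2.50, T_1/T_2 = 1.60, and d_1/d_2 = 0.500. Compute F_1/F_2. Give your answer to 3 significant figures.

L_1/L_2 = (R_1/R_2)²(T_1/T_2)⁴ = (2.50)² × (1.60)⁴ = 40.96.
F_1/F_2 = (L_1/L_2)/(d_1/d_2)² = 40.96 / (0.500)² = 163.8.

164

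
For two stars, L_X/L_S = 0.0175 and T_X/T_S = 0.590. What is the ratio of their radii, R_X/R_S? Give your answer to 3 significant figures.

0.380

L ∝ R²T⁴ gives R ∝ √L / T², so
R_X/R_S = √(0.0175) / (0.590)² = 0.1323 / 0.3481 = 0.3800.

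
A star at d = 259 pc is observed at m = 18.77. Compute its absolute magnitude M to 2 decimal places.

11.70

M = m − 5 log₁₀(d/10 pc) = 18.77 − 5 log₁₀(259/10)
  = 18.77 − 5 × 1.413 = 18.77 − 7.07 = 11.70.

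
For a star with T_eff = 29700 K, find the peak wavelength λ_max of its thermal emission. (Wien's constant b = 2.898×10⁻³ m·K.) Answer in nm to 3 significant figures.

97.6 nm

λ_max = b/T = 2.898×10⁻³ / 29700 = 9.76×10^-8 m = 97.58 nm.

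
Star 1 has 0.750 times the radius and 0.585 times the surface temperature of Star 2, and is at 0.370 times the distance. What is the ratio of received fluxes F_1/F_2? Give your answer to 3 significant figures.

L_1/L_2 = (R_1/R_2)²(T_1/T_2)⁴ = (0.750)² × (0.585)⁴ = 0.06588.
F_1/F_2 = (L_1/L_2)/(d_1/d_2)² = 0.06588 / (0.370)² = 0.4812.

0.481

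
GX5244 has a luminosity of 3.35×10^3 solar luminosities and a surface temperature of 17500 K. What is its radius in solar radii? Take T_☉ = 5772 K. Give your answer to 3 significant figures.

6.30 solar radii

R/R_☉ = √(L/L_☉) / (T/T_☉)² = √(3.35×10^3) / (3.032)²
       = 57.88 / 9.192 = 6.296.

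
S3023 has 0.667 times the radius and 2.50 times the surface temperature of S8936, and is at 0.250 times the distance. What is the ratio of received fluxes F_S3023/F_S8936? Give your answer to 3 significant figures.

278

L_S3023/L_S8936 = (R_S3023/R_S8936)²(T_S3023/T_S8936)⁴ = (0.667)² × (2.50)⁴ = 17.38.
F_S3023/F_S8936 = (L_S3023/L_S8936)/(d_S3023/d_S8936)² = 17.38 / (0.250)² = 278.1.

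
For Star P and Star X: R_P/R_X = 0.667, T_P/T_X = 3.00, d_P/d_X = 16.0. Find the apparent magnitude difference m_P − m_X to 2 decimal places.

L_P/L_X = (0.667)²(3.00)⁴ = 36.04.
F_P/F_X = (L_P/L_X)/(d_P/d_X)² = 36.04/256.0 = 0.1408.
m_P − m_X = −2.5 log₁₀(0.1408) = 2.13.

2.13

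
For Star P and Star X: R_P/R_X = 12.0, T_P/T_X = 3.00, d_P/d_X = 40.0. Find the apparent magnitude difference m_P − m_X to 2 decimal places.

-2.16

L_P/L_X = (12.0)²(3.00)⁴ = 1.166×10^4.
F_P/F_X = (L_P/L_X)/(d_P/d_X)² = 1.166×10^4/1600 = 7.290.
m_P − m_X = −2.5 log₁₀(7.290) = -2.16.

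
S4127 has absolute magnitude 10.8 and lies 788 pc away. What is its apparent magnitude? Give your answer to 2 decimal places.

m = M + 5 log₁₀(d/10 pc) = 10.8 + 5 log₁₀(788/10)
  = 10.8 + 5 × 1.897 = 10.8 + 9.48 = 20.28.

20.28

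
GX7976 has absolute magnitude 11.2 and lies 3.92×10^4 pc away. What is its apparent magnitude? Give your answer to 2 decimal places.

m = M + 5 log₁₀(d/10 pc) = 11.2 + 5 log₁₀(3.92×10^4/10)
  = 11.2 + 5 × 3.593 = 11.2 + 17.97 = 29.17.

29.17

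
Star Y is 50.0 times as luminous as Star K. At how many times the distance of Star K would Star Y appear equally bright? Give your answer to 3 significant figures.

7.07

Equal flux requires L_Y/d_Y² = L_K/d_K², so d_Y/d_K = √(L_Y/L_K)
= √(50.0) = 7.071.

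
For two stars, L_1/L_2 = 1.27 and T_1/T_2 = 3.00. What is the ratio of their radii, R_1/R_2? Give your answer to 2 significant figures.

L ∝ R²T⁴ gives R ∝ √L / T², so
R_1/R_2 = √(1.27) / (3.00)² = 1.127 / 9.000 = 0.1252.

0.13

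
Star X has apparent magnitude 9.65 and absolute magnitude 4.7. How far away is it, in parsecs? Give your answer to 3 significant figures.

m − M = 5 log₁₀(d/10 pc)
9.65 − (4.7) = 4.95 = 5 log₁₀(d/10)
d = 10 × 10^(4.95/5) = 10 × 10^0.990 = 97.72 pc.

97.7 pc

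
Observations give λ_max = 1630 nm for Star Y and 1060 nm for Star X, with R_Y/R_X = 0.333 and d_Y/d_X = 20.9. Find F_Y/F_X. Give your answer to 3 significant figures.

Wien's law: T_Y/T_X = λ_X/λ_Y = 1060/1630 = 0.6503.
L_Y/L_X = (R_Y/R_X)²(T_Y/T_X)⁴ = (0.333)²(0.6503)⁴ = 0.01983.
F_Y/F_X = (L_Y/L_X)/(d_Y/d_X)² = 0.01983/(20.9)² = 4.540×10^-5.

4.54×10^-5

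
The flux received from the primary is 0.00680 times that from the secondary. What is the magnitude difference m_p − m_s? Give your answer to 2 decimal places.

m_p − m_s = −2.5 log₁₀(F_p/F_s) = −2.5 log₁₀(0.00680) = −2.5 × (-2.167) = 5.419.

5.42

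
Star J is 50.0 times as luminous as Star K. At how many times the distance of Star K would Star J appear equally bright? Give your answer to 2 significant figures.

Equal flux requires L_J/d_J² = L_K/d_K², so d_J/d_K = √(L_J/L_K)
= √(50.0) = 7.071.

7.1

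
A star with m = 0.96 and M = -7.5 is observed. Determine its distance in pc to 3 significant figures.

m − M = 5 log₁₀(d/10 pc)
0.96 − (-7.5) = 8.46 = 5 log₁₀(d/10)
d = 10 × 10^(8.46/5) = 10 × 10^1.692 = 492.0 pc.

492 pc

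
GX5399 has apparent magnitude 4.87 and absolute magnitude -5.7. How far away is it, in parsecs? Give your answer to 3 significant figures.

m − M = 5 log₁₀(d/10 pc)
4.87 − (-5.7) = 10.57 = 5 log₁₀(d/10)
d = 10 × 10^(10.57/5) = 10 × 10^2.114 = 1300 pc.

1.30×10^3 pc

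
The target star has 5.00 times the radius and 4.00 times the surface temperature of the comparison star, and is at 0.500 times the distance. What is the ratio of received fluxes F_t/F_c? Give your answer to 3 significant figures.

2.56×10^4

L_t/L_c = (R_t/R_c)²(T_t/T_c)⁴ = (5.00)² × (4.00)⁴ = 6400.
F_t/F_c = (L_t/L_c)/(d_t/d_c)² = 6400 / (0.500)² = 2.560×10^4.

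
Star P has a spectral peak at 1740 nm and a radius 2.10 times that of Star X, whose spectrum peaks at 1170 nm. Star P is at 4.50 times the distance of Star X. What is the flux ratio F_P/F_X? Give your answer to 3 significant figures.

Wien's law: T_P/T_X = λ_X/λ_P = 1170/1740 = 0.6724.
L_P/L_X = (R_P/R_X)²(T_P/T_X)⁴ = (2.10)²(0.6724)⁴ = 0.9015.
F_P/F_X = (L_P/L_X)/(d_P/d_X)² = 0.9015/(4.50)² = 0.04452.

0.0445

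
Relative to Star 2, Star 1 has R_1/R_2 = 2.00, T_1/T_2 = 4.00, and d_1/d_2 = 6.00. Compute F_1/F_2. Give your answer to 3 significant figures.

L_1/L_2 = (R_1/R_2)²(T_1/T_2)⁴ = (2.00)² × (4.00)⁴ = 1024.
F_1/F_2 = (L_1/L_2)/(d_1/d_2)² = 1024 / (6.00)² = 28.44.

28.4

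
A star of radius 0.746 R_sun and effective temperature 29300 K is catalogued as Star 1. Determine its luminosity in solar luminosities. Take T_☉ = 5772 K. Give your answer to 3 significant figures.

L/L_☉ = (R/R_☉)² (T/T_☉)⁴ = (0.746)² × (29300/5772)⁴
       = 0.5565 × (5.076)⁴ = 0.5565 × 664.0 = 369.5.

370 solar luminosities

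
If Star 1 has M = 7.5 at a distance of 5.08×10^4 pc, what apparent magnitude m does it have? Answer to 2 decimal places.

26.03

m = M + 5 log₁₀(d/10 pc) = 7.5 + 5 log₁₀(5.08×10^4/10)
  = 7.5 + 5 × 3.706 = 7.5 + 18.53 = 26.03.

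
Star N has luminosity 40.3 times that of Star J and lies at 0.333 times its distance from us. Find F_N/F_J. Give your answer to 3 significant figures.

F = L/(4πd²), so F_N/F_J = (L_N/L_J) / (d_N/d_J)²
= 40.3 / (0.333)² = 40.3 / 0.1109 = 363.4.

363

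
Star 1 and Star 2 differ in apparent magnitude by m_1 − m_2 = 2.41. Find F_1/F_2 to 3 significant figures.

0.109

F_1/F_2 = 10^(−(m_1 − m_2)/2.5) = 10^(-2.41/2.5) = 10^-0.964 = 0.1086.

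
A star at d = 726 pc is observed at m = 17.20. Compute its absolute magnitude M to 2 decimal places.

7.90

M = m − 5 log₁₀(d/10 pc) = 17.20 − 5 log₁₀(726/10)
  = 17.20 − 5 × 1.861 = 17.20 − 9.30 = 7.90.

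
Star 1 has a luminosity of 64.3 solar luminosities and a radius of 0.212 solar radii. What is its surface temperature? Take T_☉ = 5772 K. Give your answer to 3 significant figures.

3.55×10^4 K

T/T_☉ = (L/L_☉)^(1/4) / (R/R_☉)^(1/2)
T = 5772 × (64.3)^(1/4) / √(0.212) = 5772 × 2.832 / 0.4604 = 3.550×10^4 K.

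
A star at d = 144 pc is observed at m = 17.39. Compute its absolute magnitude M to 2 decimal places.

M = m − 5 log₁₀(d/10 pc) = 17.39 − 5 log₁₀(144/10)
  = 17.39 − 5 × 1.158 = 17.39 − 5.79 = 11.60.

11.60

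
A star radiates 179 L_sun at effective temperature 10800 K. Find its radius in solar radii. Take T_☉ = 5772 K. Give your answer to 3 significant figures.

3.82 solar radii

R/R_☉ = √(L/L_☉) / (T/T_☉)² = √(179) / (1.871)²
       = 13.38 / 3.501 = 3.821.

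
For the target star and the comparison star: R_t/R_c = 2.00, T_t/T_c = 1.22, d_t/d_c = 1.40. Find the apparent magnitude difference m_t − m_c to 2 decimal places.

-1.64

L_t/L_c = (2.00)²(1.22)⁴ = 8.861.
F_t/F_c = (L_t/L_c)/(d_t/d_c)² = 8.861/1.960 = 4.521.
m_t − m_c = −2.5 log₁₀(4.521) = -1.64.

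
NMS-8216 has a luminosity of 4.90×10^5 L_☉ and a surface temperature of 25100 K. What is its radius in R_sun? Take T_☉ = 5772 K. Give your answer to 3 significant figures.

37.0 R_sun

R/R_☉ = √(L/L_☉) / (T/T_☉)² = √(4.90×10^5) / (4.349)²
       = 700.0 / 18.91 = 37.02.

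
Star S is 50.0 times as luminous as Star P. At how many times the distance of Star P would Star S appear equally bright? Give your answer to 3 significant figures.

Equal flux requires L_S/d_S² = L_P/d_P², so d_S/d_P = √(L_S/L_P)
= √(50.0) = 7.071.

7.07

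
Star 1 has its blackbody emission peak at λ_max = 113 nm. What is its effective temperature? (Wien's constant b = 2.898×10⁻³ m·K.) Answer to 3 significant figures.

T = b/λ_max = 2.898×10⁻³ / (113×10⁻⁹) = 2.565×10^4 K.

2.56×10^4 K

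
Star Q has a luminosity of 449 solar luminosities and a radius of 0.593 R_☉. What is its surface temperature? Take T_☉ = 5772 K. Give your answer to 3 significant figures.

3.45×10^4 K

T/T_☉ = (L/L_☉)^(1/4) / (R/R_☉)^(1/2)
T = 5772 × (449)^(1/4) / √(0.593) = 5772 × 4.603 / 0.7701 = 3.450×10^4 K.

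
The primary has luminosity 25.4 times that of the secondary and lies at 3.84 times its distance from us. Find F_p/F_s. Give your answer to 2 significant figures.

F = L/(4πd²), so F_p/F_s = (L_p/L_s) / (d_p/d_s)²
= 25.4 / (3.84)² = 25.4 / 14.75 = 1.723.

1.7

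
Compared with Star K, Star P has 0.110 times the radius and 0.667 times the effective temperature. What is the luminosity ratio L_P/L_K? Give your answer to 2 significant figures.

From the Stefan–Boltzmann law, L ∝ R²T⁴, so
L_P/L_K = (R_P/R_K)² (T_P/T_K)⁴ = (0.110)² × (0.667)⁴ = 0.01210 × 0.1979 = 0.002395.

0.0024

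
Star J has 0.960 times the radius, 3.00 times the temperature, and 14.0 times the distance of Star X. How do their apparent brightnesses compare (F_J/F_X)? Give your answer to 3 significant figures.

L_J/L_X = (R_J/R_X)²(T_J/T_X)⁴ = (0.960)² × (3.00)⁴ = 74.65.
F_J/F_X = (L_J/L_X)/(d_J/d_X)² = 74.65 / (14.0)² = 0.3809.

0.381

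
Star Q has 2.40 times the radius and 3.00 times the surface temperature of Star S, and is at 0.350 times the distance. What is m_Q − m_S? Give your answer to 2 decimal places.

-8.95

L_Q/L_S = (2.40)²(3.00)⁴ = 466.6.
F_Q/F_S = (L_Q/L_S)/(d_Q/d_S)² = 466.6/0.1225 = 3809.
m_Q − m_S = −2.5 log₁₀(3809) = -8.95.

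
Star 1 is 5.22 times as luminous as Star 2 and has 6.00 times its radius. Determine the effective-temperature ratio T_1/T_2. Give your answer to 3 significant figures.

L ∝ R²T⁴ gives T ∝ (L/R²)^(1/4), so
T_1/T_2 = (5.22 / 6.00²)^(1/4) = (0.1450)^(1/4) = 0.6171.

0.617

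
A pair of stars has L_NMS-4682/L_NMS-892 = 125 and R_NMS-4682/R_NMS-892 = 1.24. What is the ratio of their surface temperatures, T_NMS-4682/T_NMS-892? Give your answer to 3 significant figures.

3.00

L ∝ R²T⁴ gives T ∝ (L/R²)^(1/4), so
T_NMS-4682/T_NMS-892 = (125 / 1.24²)^(1/4) = (81.30)^(1/4) = 3.003.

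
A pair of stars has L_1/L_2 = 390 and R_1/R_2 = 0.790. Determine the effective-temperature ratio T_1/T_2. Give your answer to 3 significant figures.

L ∝ R²T⁴ gives T ∝ (L/R²)^(1/4), so
T_1/T_2 = (390 / 0.790²)^(1/4) = (624.9)^(1/4) = 5.000.

5.00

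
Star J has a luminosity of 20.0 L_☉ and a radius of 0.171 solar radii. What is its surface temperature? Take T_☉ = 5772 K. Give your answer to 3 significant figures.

2.95×10^4 K

T/T_☉ = (L/L_☉)^(1/4) / (R/R_☉)^(1/2)
T = 5772 × (20.0)^(1/4) / √(0.171) = 5772 × 2.115 / 0.4135 = 2.952×10^4 K.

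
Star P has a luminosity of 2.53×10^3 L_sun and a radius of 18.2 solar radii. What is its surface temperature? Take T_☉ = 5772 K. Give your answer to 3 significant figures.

9.60×10^3 K

T/T_☉ = (L/L_☉)^(1/4) / (R/R_☉)^(1/2)
T = 5772 × (2.53×10^3)^(1/4) / √(18.2) = 5772 × 7.092 / 4.266 = 9596 K.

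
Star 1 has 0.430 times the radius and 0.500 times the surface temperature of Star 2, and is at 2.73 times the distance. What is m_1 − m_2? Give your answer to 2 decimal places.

7.02

L_1/L_2 = (0.430)²(0.500)⁴ = 0.01156.
F_1/F_2 = (L_1/L_2)/(d_1/d_2)² = 0.01156/7.453 = 0.001551.
m_1 − m_2 = −2.5 log₁₀(0.001551) = 7.02.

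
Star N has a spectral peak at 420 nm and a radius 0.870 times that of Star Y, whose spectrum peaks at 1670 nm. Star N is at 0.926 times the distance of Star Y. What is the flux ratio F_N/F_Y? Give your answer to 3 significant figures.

Wien's law: T_N/T_Y = λ_Y/λ_N = 1670/420 = 3.976.
L_N/L_Y = (R_N/R_Y)²(T_N/T_Y)⁴ = (0.870)²(3.976)⁴ = 189.2.
F_N/F_Y = (L_N/L_Y)/(d_N/d_Y)² = 189.2/(0.926)² = 220.6.

221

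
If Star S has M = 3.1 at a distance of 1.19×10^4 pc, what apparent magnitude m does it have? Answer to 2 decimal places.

m = M + 5 log₁₀(d/10 pc) = 3.1 + 5 log₁₀(1.19×10^4/10)
  = 3.1 + 5 × 3.076 = 3.1 + 15.38 = 18.48.

18.48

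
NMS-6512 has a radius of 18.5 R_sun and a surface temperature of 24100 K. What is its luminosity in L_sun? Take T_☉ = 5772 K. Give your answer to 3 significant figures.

1.04×10^5 L_sun

L/L_☉ = (R/R_☉)² (T/T_☉)⁴ = (18.5)² × (24100/5772)⁴
       = 342.2 × (4.175)⁴ = 342.2 × 303.9 = 1.040×10^5.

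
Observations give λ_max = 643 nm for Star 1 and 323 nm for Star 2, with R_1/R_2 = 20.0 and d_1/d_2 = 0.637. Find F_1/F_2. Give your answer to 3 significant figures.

Wien's law: T_1/T_2 = λ_2/λ_1 = 323/643 = 0.5023.
L_1/L_2 = (R_1/R_2)²(T_1/T_2)⁴ = (20.0)²(0.5023)⁴ = 25.47.
F_1/F_2 = (L_1/L_2)/(d_1/d_2)² = 25.47/(0.637)² = 62.77.

62.8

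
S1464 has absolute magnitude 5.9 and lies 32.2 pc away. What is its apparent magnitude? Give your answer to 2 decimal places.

8.44

m = M + 5 log₁₀(d/10 pc) = 5.9 + 5 log₁₀(32.2/10)
  = 5.9 + 5 × 0.508 = 5.9 + 2.54 = 8.44.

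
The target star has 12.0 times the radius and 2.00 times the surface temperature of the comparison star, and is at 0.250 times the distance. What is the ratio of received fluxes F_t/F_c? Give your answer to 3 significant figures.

3.69×10^4

L_t/L_c = (R_t/R_c)²(T_t/T_c)⁴ = (12.0)² × (2.00)⁴ = 2304.
F_t/F_c = (L_t/L_c)/(d_t/d_c)² = 2304 / (0.250)² = 3.686×10^4.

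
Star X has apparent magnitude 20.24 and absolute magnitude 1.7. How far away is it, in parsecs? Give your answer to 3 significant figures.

m − M = 5 log₁₀(d/10 pc)
20.24 − (1.7) = 18.54 = 5 log₁₀(d/10)
d = 10 × 10^(18.54/5) = 10 × 10^3.708 = 5.105×10^4 pc.

5.11×10^4 pc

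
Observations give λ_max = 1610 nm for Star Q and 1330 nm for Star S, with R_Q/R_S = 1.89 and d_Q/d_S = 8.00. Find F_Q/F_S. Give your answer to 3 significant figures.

Wien's law: T_Q/T_S = λ_S/λ_Q = 1330/1610 = 0.8261.
L_Q/L_S = (R_Q/R_S)²(T_Q/T_S)⁴ = (1.89)²(0.8261)⁴ = 1.664.
F_Q/F_S = (L_Q/L_S)/(d_Q/d_S)² = 1.664/(8.00)² = 0.02599.

0.0260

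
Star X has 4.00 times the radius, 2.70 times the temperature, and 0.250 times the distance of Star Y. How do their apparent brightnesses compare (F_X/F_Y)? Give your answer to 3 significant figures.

1.36×10^4

L_X/L_Y = (R_X/R_Y)²(T_X/T_Y)⁴ = (4.00)² × (2.70)⁴ = 850.3.
F_X/F_Y = (L_X/L_Y)/(d_X/d_Y)² = 850.3 / (0.250)² = 1.360×10^4.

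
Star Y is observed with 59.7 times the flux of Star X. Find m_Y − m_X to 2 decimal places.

m_Y − m_X = −2.5 log₁₀(F_Y/F_X) = −2.5 log₁₀(59.7) = −2.5 × (1.776) = -4.440.

-4.44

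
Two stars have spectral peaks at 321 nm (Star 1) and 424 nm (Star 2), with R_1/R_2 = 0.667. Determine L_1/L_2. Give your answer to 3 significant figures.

Wien's law gives T ∝ 1/λ_max, so T_1/T_2 = λ_2/λ_1 = 424/321 = 1.321.
Then L ∝ R²T⁴ gives L_1/L_2 = (0.667)² × (1.321)⁴ = 0.4449 × 3.044 = 1.354.

1.35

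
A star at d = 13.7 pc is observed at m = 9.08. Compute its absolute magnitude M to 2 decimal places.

8.40

M = m − 5 log₁₀(d/10 pc) = 9.08 − 5 log₁₀(13.7/10)
  = 9.08 − 5 × 0.137 = 9.08 − 0.68 = 8.40.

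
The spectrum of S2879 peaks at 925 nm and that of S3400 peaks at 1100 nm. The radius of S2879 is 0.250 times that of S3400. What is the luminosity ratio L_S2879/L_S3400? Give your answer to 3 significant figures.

Wien's law gives T ∝ 1/λ_max, so T_S2879/T_S3400 = λ_S3400/λ_S2879 = 1100/925 = 1.189.
Then L ∝ R²T⁴ gives L_S2879/L_S3400 = (0.250)² × (1.189)⁴ = 0.06250 × 2.000 = 0.1250.

0.125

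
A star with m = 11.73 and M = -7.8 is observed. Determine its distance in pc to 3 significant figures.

8.05×10^4 pc

m − M = 5 log₁₀(d/10 pc)
11.73 − (-7.8) = 19.53 = 5 log₁₀(d/10)
d = 10 × 10^(19.53/5) = 10 × 10^3.906 = 8.054×10^4 pc.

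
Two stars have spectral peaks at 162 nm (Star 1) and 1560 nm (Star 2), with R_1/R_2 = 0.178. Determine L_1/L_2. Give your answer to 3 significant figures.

Wien's law gives T ∝ 1/λ_max, so T_1/T_2 = λ_2/λ_1 = 1560/162 = 9.630.
Then L ∝ R²T⁴ gives L_1/L_2 = (0.178)² × (9.630)⁴ = 0.03168 × 8599 = 272.4.

272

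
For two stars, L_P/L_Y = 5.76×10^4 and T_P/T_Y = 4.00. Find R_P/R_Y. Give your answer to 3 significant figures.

15.0

L ∝ R²T⁴ gives R ∝ √L / T², so
R_P/R_Y = √(5.76×10^4) / (4.00)² = 240.0 / 16.00 = 15.00.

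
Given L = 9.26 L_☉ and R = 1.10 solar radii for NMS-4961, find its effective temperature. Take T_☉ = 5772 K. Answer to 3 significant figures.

T/T_☉ = (L/L_☉)^(1/4) / (R/R_☉)^(1/2)
T = 5772 × (9.26)^(1/4) / √(1.10) = 5772 × 1.744 / 1.049 = 9600 K.

9.60×10^3 K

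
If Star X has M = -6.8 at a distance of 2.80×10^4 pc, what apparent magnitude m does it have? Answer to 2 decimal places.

m = M + 5 log₁₀(d/10 pc) = -6.8 + 5 log₁₀(2.80×10^4/10)
  = -6.8 + 5 × 3.447 = -6.8 + 17.24 = 10.44.

10.44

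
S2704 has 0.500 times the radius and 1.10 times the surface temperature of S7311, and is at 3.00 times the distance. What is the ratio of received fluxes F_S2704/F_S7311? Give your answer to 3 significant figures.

L_S2704/L_S7311 = (R_S2704/R_S7311)²(T_S2704/T_S7311)⁴ = (0.500)² × (1.10)⁴ = 0.3660.
F_S2704/F_S7311 = (L_S2704/L_S7311)/(d_S2704/d_S7311)² = 0.3660 / (3.00)² = 0.04067.

0.0407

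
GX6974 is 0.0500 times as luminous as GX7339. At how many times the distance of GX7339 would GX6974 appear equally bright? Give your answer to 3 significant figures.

Equal flux requires L_GX6974/d_GX6974² = L_GX7339/d_GX7339², so d_GX6974/d_GX7339 = √(L_GX6974/L_GX7339)
= √(0.0500) = 0.2236.

0.224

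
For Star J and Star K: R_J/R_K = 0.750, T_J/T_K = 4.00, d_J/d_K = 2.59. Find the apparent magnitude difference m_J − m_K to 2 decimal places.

L_J/L_K = (0.750)²(4.00)⁴ = 144.0.
F_J/F_K = (L_J/L_K)/(d_J/d_K)² = 144.0/6.708 = 21.47.
m_J − m_K = −2.5 log₁₀(21.47) = -3.33.

-3.33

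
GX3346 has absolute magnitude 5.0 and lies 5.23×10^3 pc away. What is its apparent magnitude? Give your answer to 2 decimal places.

18.59

m = M + 5 log₁₀(d/10 pc) = 5.0 + 5 log₁₀(5.23×10^3/10)
  = 5.0 + 5 × 2.719 = 5.0 + 13.59 = 18.59.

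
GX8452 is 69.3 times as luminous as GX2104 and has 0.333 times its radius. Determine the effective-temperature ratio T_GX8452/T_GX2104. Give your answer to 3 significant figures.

5.00

L ∝ R²T⁴ gives T ∝ (L/R²)^(1/4), so
T_GX8452/T_GX2104 = (69.3 / 0.333²)^(1/4) = (624.9)^(1/4) = 5.000.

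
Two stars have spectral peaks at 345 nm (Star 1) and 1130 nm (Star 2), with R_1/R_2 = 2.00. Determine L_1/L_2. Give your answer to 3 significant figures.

460

Wien's law gives T ∝ 1/λ_max, so T_1/T_2 = λ_2/λ_1 = 1130/345 = 3.275.
Then L ∝ R²T⁴ gives L_1/L_2 = (2.00)² × (3.275)⁴ = 4.000 × 115.1 = 460.4.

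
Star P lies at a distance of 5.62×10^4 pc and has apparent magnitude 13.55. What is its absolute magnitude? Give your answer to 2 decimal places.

-5.20

M = m − 5 log₁₀(d/10 pc) = 13.55 − 5 log₁₀(5.62×10^4/10)
  = 13.55 − 5 × 3.750 = 13.55 − 18.75 = -5.20.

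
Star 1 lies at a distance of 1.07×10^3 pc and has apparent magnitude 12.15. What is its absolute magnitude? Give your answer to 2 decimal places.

M = m − 5 log₁₀(d/10 pc) = 12.15 − 5 log₁₀(1.07×10^3/10)
  = 12.15 − 5 × 2.029 = 12.15 − 10.15 = 2.00.

2.00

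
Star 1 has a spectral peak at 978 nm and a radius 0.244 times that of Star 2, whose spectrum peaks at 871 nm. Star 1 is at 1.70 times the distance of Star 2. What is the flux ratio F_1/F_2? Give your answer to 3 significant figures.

Wien's law: T_1/T_2 = λ_2/λ_1 = 871/978 = 0.8906.
L_1/L_2 = (R_1/R_2)²(T_1/T_2)⁴ = (0.244)²(0.8906)⁴ = 0.03745.
F_1/F_2 = (L_1/L_2)/(d_1/d_2)² = 0.03745/(1.70)² = 0.01296.

0.0130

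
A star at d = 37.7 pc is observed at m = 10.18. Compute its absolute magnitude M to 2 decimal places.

M = m − 5 log₁₀(d/10 pc) = 10.18 − 5 log₁₀(37.7/10)
  = 10.18 − 5 × 0.576 = 10.18 − 2.88 = 7.30.

7.30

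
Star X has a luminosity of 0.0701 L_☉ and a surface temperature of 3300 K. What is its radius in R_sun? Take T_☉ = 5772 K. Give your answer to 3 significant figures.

R/R_☉ = √(L/L_☉) / (T/T_☉)² = √(0.0701) / (0.5717)²
       = 0.2648 / 0.3269 = 0.8100.

0.810 R_sun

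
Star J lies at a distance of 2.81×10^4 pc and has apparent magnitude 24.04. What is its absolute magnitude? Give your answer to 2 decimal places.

6.80

M = m − 5 log₁₀(d/10 pc) = 24.04 − 5 log₁₀(2.81×10^4/10)
  = 24.04 − 5 × 3.449 = 24.04 − 17.24 = 6.80.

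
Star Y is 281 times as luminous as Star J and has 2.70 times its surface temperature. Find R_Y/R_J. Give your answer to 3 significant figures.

2.30

L ∝ R²T⁴ gives R ∝ √L / T², so
R_Y/R_J = √(281) / (2.70)² = 16.76 / 7.290 = 2.299.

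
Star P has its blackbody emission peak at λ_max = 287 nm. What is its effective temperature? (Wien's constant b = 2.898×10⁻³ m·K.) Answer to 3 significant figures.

1.01×10^4 K

T = b/λ_max = 2.898×10⁻³ / (287×10⁻⁹) = 1.010×10^4 K.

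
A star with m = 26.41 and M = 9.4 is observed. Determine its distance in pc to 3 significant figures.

m − M = 5 log₁₀(d/10 pc)
26.41 − (9.4) = 17.01 = 5 log₁₀(d/10)
d = 10 × 10^(17.01/5) = 10 × 10^3.402 = 2.523×10^4 pc.

2.52×10^4 pc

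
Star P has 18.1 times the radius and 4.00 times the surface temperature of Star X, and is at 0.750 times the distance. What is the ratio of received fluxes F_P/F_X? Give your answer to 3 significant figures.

L_P/L_X = (R_P/R_X)²(T_P/T_X)⁴ = (18.1)² × (4.00)⁴ = 8.387×10^4.
F_P/F_X = (L_P/L_X)/(d_P/d_X)² = 8.387×10^4 / (0.750)² = 1.491×10^5.

1.49×10^5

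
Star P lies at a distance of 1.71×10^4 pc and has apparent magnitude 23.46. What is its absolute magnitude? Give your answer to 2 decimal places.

7.30

M = m − 5 log₁₀(d/10 pc) = 23.46 − 5 log₁₀(1.71×10^4/10)
  = 23.46 − 5 × 3.233 = 23.46 − 16.16 = 7.30.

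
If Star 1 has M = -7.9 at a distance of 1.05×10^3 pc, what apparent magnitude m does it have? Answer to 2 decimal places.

2.21

m = M + 5 log₁₀(d/10 pc) = -7.9 + 5 log₁₀(1.05×10^3/10)
  = -7.9 + 5 × 2.021 = -7.9 + 10.11 = 2.21.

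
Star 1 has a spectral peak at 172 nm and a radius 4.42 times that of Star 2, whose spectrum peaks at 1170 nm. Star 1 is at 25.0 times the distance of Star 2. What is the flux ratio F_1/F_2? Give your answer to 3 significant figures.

66.9

Wien's law: T_1/T_2 = λ_2/λ_1 = 1170/172 = 6.802.
L_1/L_2 = (R_1/R_2)²(T_1/T_2)⁴ = (4.42)²(6.802)⁴ = 4.183×10^4.
F_1/F_2 = (L_1/L_2)/(d_1/d_2)² = 4.183×10^4/(25.0)² = 66.93.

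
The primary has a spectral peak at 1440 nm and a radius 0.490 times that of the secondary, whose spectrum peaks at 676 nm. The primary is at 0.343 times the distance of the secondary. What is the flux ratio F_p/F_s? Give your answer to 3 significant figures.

0.0991

Wien's law: T_p/T_s = λ_s/λ_p = 676/1440 = 0.4694.
L_p/L_s = (R_p/R_s)²(T_p/T_s)⁴ = (0.490)²(0.4694)⁴ = 0.01166.
F_p/F_s = (L_p/L_s)/(d_p/d_s)² = 0.01166/(0.343)² = 0.09912.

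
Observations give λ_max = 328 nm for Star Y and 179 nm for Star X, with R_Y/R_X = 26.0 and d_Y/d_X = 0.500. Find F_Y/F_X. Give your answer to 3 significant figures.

240

Wien's law: T_Y/T_X = λ_X/λ_Y = 179/328 = 0.5457.
L_Y/L_X = (R_Y/R_X)²(T_Y/T_X)⁴ = (26.0)²(0.5457)⁴ = 59.96.
F_Y/F_X = (L_Y/L_X)/(d_Y/d_X)² = 59.96/(0.500)² = 239.8.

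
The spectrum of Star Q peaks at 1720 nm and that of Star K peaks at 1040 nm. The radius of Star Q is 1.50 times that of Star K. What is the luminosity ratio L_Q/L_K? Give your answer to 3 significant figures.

Wien's law gives T ∝ 1/λ_max, so T_Q/T_K = λ_K/λ_Q = 1040/1720 = 0.6047.
Then L ∝ R²T⁴ gives L_Q/L_K = (1.50)² × (0.6047)⁴ = 2.250 × 0.1337 = 0.3007.

0.301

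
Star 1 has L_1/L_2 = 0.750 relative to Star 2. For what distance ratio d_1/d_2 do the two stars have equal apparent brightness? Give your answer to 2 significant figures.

Equal flux requires L_1/d_1² = L_2/d_2², so d_1/d_2 = √(L_1/L_2)
= √(0.750) = 0.8660.

0.87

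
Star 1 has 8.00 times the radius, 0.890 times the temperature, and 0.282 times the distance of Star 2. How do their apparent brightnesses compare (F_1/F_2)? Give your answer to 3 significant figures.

L_1/L_2 = (R_1/R_2)²(T_1/T_2)⁴ = (8.00)² × (0.890)⁴ = 40.16.
F_1/F_2 = (L_1/L_2)/(d_1/d_2)² = 40.16 / (0.282)² = 504.9.

505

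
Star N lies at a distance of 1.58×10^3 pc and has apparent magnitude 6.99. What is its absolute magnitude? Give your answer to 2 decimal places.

-4.00

M = m − 5 log₁₀(d/10 pc) = 6.99 − 5 log₁₀(1.58×10^3/10)
  = 6.99 − 5 × 2.199 = 6.99 − 10.99 = -4.00.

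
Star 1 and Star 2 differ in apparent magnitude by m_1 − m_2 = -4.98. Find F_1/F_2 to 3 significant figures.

F_1/F_2 = 10^(−(m_1 − m_2)/2.5) = 10^(4.98/2.5) = 10^1.992 = 98.17.

98.2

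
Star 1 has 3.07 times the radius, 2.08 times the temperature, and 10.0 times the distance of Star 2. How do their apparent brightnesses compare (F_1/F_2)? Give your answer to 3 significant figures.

1.76

L_1/L_2 = (R_1/R_2)²(T_1/T_2)⁴ = (3.07)² × (2.08)⁴ = 176.4.
F_1/F_2 = (L_1/L_2)/(d_1/d_2)² = 176.4 / (10.0)² = 1.764.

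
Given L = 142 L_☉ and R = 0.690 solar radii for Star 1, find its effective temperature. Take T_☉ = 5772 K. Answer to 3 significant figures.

2.40×10^4 K

T/T_☉ = (L/L_☉)^(1/4) / (R/R_☉)^(1/2)
T = 5772 × (142)^(1/4) / √(0.690) = 5772 × 3.452 / 0.8307 = 2.399×10^4 K.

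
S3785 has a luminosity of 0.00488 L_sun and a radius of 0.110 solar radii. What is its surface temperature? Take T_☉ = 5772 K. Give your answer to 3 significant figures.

T/T_☉ = (L/L_☉)^(1/4) / (R/R_☉)^(1/2)
T = 5772 × (0.00488)^(1/4) / √(0.110) = 5772 × 0.2643 / 0.3317 = 4600 K.

4.60×10^3 K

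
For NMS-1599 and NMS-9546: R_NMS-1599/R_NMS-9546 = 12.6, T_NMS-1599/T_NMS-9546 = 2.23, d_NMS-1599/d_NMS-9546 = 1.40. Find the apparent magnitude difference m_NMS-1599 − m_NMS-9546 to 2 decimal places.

-8.25

L_NMS-1599/L_NMS-9546 = (12.6)²(2.23)⁴ = 3926.
F_NMS-1599/F_NMS-9546 = (L_NMS-1599/L_NMS-9546)/(d_NMS-1599/d_NMS-9546)² = 3926/1.960 = 2003.
m_NMS-1599 − m_NMS-9546 = −2.5 log₁₀(2003) = -8.25.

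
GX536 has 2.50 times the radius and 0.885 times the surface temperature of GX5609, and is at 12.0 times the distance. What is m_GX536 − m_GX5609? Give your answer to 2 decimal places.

L_GX536/L_GX5609 = (2.50)²(0.885)⁴ = 3.834.
F_GX536/F_GX5609 = (L_GX536/L_GX5609)/(d_GX536/d_GX5609)² = 3.834/144.0 = 0.02663.
m_GX536 − m_GX5609 = −2.5 log₁₀(0.02663) = 3.94.

3.94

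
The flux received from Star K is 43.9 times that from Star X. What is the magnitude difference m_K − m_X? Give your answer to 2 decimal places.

m_K − m_X = −2.5 log₁₀(F_K/F_X) = −2.5 log₁₀(43.9) = −2.5 × (1.642) = -4.106.

-4.11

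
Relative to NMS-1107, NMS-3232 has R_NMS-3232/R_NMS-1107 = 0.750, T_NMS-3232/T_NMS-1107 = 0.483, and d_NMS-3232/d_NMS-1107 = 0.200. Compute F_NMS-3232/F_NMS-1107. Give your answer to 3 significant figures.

L_NMS-3232/L_NMS-1107 = (R_NMS-3232/R_NMS-1107)²(T_NMS-3232/T_NMS-1107)⁴ = (0.750)² × (0.483)⁴ = 0.03061.
F_NMS-3232/F_NMS-1107 = (L_NMS-3232/L_NMS-1107)/(d_NMS-3232/d_NMS-1107)² = 0.03061 / (0.200)² = 0.7653.

0.765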